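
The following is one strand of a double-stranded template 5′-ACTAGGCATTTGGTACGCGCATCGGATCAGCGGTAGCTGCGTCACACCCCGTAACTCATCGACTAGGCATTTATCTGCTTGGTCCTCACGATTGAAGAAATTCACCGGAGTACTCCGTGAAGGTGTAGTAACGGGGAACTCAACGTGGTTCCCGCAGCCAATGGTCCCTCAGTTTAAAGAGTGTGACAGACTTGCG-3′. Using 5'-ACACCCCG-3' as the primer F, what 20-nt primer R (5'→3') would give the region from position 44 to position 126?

The product's 3' end on the top strand is position 126.
The reverse primer anneals to the top strand over positions 107–126, i.e. to GGAGTACTCCGTGAAGGTGT.
Its sequence written 5'→3' is the reverse complement: ACACCTTCACGGAGTACTCC.

5'-ACACCTTCACGGAGTACTCC-3'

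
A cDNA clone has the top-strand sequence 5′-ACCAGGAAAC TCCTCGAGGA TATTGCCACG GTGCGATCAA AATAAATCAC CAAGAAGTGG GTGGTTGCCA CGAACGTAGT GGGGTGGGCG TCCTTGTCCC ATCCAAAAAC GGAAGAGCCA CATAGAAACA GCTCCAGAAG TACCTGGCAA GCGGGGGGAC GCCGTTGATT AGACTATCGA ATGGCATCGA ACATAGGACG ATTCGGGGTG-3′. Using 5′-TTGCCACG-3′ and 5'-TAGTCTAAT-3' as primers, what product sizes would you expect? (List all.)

The forward primer TTGCCACG matches the top strand at positions 23–30, 65–72.
The reverse primer's reverse complement is ATTAGACTA, matching at positions 168–176.
Each forward site pairs with the reverse site to give a product ending at position 176: sizes 154, 112 bp.

154 bp, 112 bp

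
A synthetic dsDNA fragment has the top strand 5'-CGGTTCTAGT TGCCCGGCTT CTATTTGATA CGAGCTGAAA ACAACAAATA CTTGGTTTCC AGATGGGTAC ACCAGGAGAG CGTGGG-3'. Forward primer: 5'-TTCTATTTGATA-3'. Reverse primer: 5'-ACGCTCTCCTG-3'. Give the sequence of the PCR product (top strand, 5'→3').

5'-TTCTATTTGATACGAGCTGAAAACAACAAATACTTGGTTTCCAGATGGGTACACCAGGAGAGCGT-3'

Forward primer TTCTATTTGATA is found on the top strand at positions 19–30.
Reverse complement of the reverse primer: CAGGAGAGCGT. This occurs on the top strand at positions 73–83.
The product is the template from position 19 through 83 (65 bp).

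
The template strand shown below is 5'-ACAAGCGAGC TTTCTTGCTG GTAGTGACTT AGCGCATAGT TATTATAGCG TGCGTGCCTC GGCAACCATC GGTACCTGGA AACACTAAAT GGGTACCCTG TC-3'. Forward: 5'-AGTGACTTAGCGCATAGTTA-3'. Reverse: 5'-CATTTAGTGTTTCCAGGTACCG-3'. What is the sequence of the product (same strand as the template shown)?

Forward primer AGTGACTTAGCGCATAGTTA is found on the top strand at positions 23–42.
Reverse complement of the reverse primer: CGGTACCTGGAAACACTAAATG. This occurs on the top strand at positions 70–91.
The product is the template from position 23 through 91 (69 bp).

5'-AGTGACTTAGCGCATAGTTATTATAGCGTGCGTGCCTCGGCAACCATCGGTACCTGGAAACACTAAATG-3'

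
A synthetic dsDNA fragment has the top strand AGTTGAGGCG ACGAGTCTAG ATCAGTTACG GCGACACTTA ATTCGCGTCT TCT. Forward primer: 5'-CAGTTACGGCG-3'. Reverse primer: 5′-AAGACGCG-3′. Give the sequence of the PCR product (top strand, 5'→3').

5'-CAGTTACGGCGACACTTAATTCGCGTCTT-3'

The forward primer matches the template at positions 23–33.
The reverse primer's reverse complement is CGCGTCTT, which matches the template at positions 44–51.
The product is the template from position 23 through 51 (29 bp).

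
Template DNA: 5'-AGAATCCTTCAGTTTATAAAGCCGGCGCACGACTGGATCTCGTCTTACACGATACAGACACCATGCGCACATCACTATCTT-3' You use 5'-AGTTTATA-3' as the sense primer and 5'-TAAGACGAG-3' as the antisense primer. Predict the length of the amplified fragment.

The forward primer matches the template at positions 11–18.
Taking the reverse complement of TAAGACGAG gives CTCGTCTTA, found at positions 39–47 on the template; the primer anneals here to the top strand with its 3' end pointing upstream.
The product runs from position 11 to position 47, so its length is 47 − 11 + 1 = 37 bp.

37 bp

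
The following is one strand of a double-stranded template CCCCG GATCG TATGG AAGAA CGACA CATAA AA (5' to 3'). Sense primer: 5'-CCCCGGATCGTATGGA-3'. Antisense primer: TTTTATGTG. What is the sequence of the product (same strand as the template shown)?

Forward primer CCCCGGATCGTATGGA is found on the top strand at positions 1–16.
Reverse complement of the reverse primer: CACATAAAA. This occurs on the top strand at positions 24–32.
The product is the template from position 1 through 32 (32 bp).

5'-CCCCGGATCGTATGGAAGAACGACACATAAAA-3'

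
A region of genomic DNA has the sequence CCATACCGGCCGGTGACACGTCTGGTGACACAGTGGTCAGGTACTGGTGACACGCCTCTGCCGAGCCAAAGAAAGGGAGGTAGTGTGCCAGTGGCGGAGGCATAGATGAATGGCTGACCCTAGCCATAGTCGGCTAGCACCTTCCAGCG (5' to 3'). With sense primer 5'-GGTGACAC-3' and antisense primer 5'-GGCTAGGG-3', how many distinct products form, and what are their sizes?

Three products: 114 bp, 102 bp, 80 bp

The forward primer GGTGACAC matches the top strand at positions 12–19, 24–31, 46–53.
The reverse primer's reverse complement is CCCTAGCC, matching at positions 118–125.
Each forward site pairs with the reverse site to give a product ending at position 125: sizes 114, 102, 80 bp.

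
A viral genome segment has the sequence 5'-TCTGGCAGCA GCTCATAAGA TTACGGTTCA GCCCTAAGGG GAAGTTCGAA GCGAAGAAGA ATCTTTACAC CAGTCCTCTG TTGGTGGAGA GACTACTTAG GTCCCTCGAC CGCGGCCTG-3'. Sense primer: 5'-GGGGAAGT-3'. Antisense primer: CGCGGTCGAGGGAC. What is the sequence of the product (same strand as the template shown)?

5'-GGGGAAGTTCGAAGCGAAGAAGAATCTTTACACCAGTCCTCTGTTGGTGGAGAGACTACTTAGGTCCCTCGACCGCG-3'

The forward primer matches the template at positions 38–45.
Reverse complement of the reverse primer: GTCCCTCGACCGCG. This occurs on the top strand at positions 101–114.
The product is the template from position 38 through 114 (77 bp).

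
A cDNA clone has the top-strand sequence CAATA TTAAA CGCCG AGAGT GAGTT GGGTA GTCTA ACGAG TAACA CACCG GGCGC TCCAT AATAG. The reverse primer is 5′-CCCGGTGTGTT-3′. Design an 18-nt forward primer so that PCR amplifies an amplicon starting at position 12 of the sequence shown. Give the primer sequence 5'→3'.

5'-GCCGAGAGTGAGTTGGGT-3'

The reverse primer's reverse complement AACACACCGGG matches the template at positions 42–52; the product starts at position 12.
The forward primer is identical to the top strand over positions 12–29: GCCGAGAGTGAGTTGGGT.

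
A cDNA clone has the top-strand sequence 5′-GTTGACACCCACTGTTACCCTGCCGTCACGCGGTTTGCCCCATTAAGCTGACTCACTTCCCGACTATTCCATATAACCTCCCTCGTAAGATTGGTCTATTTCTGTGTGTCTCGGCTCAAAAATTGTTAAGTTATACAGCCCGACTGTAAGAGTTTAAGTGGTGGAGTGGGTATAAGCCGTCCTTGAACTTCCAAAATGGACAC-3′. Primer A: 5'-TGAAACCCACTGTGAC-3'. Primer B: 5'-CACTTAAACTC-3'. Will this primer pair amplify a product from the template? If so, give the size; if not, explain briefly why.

Primer A (TGAAACCCACTGTGAC) does not match the top strand, and its reverse complement GTCACAGTGGGTTTCA does not match either.
With no annealing site for primer A, no amplification occurs.

No product — primer A has no binding site in the template.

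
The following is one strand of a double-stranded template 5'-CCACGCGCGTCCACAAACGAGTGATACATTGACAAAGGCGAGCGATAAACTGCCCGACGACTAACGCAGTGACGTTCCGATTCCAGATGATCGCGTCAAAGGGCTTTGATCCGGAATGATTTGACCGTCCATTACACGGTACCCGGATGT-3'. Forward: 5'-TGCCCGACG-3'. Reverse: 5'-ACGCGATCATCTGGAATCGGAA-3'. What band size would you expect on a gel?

Scanning the template, TGCCCGACG occurs at positions 51–59; this primer anneals to the bottom strand there with its 3' end pointing downstream.
Reverse complement of the reverse primer: TTCCGATTCCAGATGATCGCGT. This occurs on the top strand at positions 75–96.
The product runs from position 51 to position 96, so its length is 96 − 51 + 1 = 46 bp.

46 bp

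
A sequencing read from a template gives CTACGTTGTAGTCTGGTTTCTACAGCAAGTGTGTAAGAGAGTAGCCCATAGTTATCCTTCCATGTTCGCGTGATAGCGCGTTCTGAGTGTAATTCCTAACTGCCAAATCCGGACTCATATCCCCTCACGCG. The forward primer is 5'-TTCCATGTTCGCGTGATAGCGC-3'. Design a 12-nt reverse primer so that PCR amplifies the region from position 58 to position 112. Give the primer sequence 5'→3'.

The product's 3' end on the top strand is position 112.
The reverse primer anneals to the top strand over positions 101–112, i.e. to TGCCAAATCCGG.
Its sequence written 5'→3' is the reverse complement: CCGGATTTGGCA.

5'-CCGGATTTGGCA-3'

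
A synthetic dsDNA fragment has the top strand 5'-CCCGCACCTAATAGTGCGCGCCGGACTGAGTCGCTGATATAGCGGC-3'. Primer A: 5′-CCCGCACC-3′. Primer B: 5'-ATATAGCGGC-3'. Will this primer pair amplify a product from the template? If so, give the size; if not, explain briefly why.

No product — both primers anneal to the same strand and extend in the same direction.

Primer A (CCCGCACC) matches the top strand at positions 1–8 (3' end points downstream).
Primer B (ATATAGCGGC) also matches the top strand directly, at positions 37–46 — its reverse complement GCCGCTATAT is not present.
Both primers anneal to the bottom strand with 3' ends pointing the same way, so neither can prime synthesis back toward the other.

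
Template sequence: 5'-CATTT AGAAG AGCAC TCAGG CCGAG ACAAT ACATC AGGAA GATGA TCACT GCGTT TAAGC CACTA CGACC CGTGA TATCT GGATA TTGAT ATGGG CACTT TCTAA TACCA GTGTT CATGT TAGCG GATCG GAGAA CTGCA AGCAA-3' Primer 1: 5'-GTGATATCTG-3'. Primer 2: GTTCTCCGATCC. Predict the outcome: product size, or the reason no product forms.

Primer 1 (GTGATATCTG) matches the top strand at positions 72–81; it acts as a forward primer.
Primer 2's reverse complement is GGATCGGAGAAC, matching the top strand at positions 125–136; it acts as a reverse primer.
The 3' ends face each other across positions 72–136, giving a 65 bp product.

Yes — a 65 bp product.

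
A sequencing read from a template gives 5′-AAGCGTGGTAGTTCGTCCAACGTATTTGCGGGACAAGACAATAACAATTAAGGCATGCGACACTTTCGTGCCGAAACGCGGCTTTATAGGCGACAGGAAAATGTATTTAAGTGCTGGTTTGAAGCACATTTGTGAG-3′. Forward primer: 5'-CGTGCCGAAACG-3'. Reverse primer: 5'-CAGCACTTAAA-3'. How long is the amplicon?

50 bp

Scanning the template, CGTGCCGAAACG occurs at positions 67–78; this primer anneals to the bottom strand there with its 3' end pointing downstream.
Taking the reverse complement of CAGCACTTAAA gives TTTAAGTGCTG, found at positions 106–116 on the template; the primer anneals here to the top strand with its 3' end pointing upstream.
Product length = (reverse-primer end) − (forward-primer start) + 1 = 116 − 67 + 1 = 50 bp.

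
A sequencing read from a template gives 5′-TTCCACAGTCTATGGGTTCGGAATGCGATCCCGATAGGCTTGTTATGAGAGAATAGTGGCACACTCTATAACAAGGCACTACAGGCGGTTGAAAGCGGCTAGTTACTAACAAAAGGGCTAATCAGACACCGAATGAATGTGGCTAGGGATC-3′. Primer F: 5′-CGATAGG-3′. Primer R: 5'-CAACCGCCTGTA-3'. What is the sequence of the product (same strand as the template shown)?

Forward primer CGATAGG is found on the top strand at positions 32–38.
Taking the reverse complement of CAACCGCCTGTA gives TACAGGCGGTTG, found at positions 80–91 on the template; the primer anneals here to the top strand with its 3' end pointing upstream.
The product is the template from position 32 through 91 (60 bp).

5'-CGATAGGCTTGTTATGAGAGAATAGTGGCACACTCTATAACAAGGCACTACAGGCGGTTG-3'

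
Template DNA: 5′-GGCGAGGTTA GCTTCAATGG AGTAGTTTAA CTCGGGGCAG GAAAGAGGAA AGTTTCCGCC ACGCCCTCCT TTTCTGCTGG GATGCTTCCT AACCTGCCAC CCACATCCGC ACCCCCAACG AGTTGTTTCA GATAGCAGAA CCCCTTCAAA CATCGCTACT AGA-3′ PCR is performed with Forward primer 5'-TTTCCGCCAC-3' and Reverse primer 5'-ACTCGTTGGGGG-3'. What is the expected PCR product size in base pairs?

Scanning the template, TTTCCGCCAC occurs at positions 53–62; this primer anneals to the bottom strand there with its 3' end pointing downstream.
Reverse complement of the reverse primer: CCCCCAACGAGT. This occurs on the top strand at positions 112–123.
Amplicon spans positions 53–123: 71 bp.

71 bp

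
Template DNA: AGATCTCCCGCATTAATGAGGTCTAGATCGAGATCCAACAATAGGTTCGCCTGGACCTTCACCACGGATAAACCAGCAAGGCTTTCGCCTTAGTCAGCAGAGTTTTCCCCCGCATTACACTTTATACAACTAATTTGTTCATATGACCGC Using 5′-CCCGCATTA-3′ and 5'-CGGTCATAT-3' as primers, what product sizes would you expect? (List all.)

The forward primer CCCGCATTA matches the top strand at positions 7–15, 109–117.
The reverse primer's reverse complement is ATATGACCG, matching at positions 141–149.
Each forward site pairs with the reverse site to give a product ending at position 149: sizes 143, 41 bp.

143 bp, 41 bp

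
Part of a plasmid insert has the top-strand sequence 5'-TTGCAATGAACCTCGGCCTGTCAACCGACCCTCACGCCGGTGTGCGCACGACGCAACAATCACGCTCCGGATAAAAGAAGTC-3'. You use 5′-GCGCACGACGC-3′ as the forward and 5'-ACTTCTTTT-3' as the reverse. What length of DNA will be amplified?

38 bp

The forward primer matches the template at positions 44–54.
Reverse complement of the reverse primer: AAAAGAAGT. This occurs on the top strand at positions 73–81.
Product length = (reverse-primer end) − (forward-primer start) + 1 = 81 − 44 + 1 = 38 bp.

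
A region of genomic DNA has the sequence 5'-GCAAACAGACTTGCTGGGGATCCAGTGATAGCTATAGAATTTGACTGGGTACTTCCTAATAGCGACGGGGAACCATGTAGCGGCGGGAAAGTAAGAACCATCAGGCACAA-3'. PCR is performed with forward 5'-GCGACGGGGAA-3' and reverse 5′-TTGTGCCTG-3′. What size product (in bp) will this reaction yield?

49 bp

Forward primer GCGACGGGGAA is found on the top strand at positions 62–72.
Reverse complement of the reverse primer: CAGGCACAA. This occurs on the top strand at positions 102–110.
Amplicon spans positions 62–110: 49 bp.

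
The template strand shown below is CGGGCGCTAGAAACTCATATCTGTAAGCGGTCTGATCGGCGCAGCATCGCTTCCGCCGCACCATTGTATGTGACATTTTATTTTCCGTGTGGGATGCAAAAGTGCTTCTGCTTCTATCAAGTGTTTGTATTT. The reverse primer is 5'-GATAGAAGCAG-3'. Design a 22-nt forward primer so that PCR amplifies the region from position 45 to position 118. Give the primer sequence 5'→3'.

The reverse primer's reverse complement CTGCTTCTATC matches the template at positions 108–118; the product starts at position 45.
The forward primer is identical to the top strand over positions 45–66: CATCGCTTCCGCCGCACCATTG.

5'-CATCGCTTCCGCCGCACCATTG-3'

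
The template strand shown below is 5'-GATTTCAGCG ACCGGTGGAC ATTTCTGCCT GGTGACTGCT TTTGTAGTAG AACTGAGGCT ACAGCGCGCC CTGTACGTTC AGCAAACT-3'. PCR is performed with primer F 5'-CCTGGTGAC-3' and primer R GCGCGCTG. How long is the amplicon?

Scanning the template, CCTGGTGAC occurs at positions 28–36; this primer anneals to the bottom strand there with its 3' end pointing downstream.
Reverse complement of the reverse primer: CAGCGCGC. This occurs on the top strand at positions 62–69.
The product runs from position 28 to position 69, so its length is 69 − 28 + 1 = 42 bp.

42 bp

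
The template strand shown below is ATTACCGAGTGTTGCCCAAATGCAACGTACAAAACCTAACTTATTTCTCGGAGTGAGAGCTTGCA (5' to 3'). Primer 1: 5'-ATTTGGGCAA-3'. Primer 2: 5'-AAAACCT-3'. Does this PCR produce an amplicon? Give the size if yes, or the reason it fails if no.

Primer 1 (ATTTGGGCAA) has reverse complement TTGCCCAAAT, which matches the top strand at positions 12–21; primer 1 anneals to the top strand there with its 3' end pointing upstream toward position 12.
Primer 2 (AAAACCT) matches the top strand directly at positions 31–37; it anneals to the bottom strand with its 3' end pointing downstream toward position 37.
The 3' ends diverge (primer 1 extends toward position 1, primer 2 toward position 65), so the primers never converge on a shared product.

No product — the primers' 3' ends point away from each other.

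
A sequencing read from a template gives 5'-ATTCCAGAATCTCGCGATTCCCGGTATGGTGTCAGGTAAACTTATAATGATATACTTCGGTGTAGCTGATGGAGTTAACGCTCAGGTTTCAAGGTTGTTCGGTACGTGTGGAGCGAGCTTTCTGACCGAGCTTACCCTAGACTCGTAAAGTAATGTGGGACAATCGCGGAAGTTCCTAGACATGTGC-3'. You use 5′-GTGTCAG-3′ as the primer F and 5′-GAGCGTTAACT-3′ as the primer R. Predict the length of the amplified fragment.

55 bp

Forward primer GTGTCAG is found on the top strand at positions 29–35.
Taking the reverse complement of GAGCGTTAACT gives AGTTAACGCTC, found at positions 73–83 on the template; the primer anneals here to the top strand with its 3' end pointing upstream.
The product runs from position 29 to position 83, so its length is 83 − 29 + 1 = 55 bp.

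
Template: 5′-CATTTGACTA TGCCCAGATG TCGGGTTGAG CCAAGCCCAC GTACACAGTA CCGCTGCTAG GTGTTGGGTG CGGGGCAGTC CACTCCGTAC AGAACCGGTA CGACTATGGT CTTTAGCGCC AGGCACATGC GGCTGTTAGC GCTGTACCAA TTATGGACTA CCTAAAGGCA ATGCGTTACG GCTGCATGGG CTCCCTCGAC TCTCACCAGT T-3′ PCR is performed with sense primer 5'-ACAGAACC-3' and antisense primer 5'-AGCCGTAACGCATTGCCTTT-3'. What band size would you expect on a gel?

Forward primer ACAGAACC is found on the top strand at positions 89–96.
The reverse primer's reverse complement is AAAGGCAATGCGTTACGGCT, which matches the template at positions 164–183.
Amplicon spans positions 89–183: 95 bp.

95 bp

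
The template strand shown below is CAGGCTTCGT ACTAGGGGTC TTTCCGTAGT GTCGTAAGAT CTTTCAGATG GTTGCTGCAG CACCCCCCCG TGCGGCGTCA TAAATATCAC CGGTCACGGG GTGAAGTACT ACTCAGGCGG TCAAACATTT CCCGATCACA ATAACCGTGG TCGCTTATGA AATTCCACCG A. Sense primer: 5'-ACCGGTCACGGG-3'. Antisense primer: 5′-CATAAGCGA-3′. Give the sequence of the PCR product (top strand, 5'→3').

Forward primer ACCGGTCACGGG is found on the top strand at positions 89–100.
The reverse primer's reverse complement is TCGCTTATG, which matches the template at positions 151–159.
The product is the template from position 89 through 159 (71 bp).

5'-ACCGGTCACGGGGTGAAGTACTACTCAGGCGGTCAAACATTTCCCGATCACAATAACCGTGGTCGCTTATG-3'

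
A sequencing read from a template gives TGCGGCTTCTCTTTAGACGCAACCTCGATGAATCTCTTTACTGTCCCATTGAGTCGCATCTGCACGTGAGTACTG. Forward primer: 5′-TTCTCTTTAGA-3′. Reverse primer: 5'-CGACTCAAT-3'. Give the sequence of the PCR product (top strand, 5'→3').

5'-TTCTCTTTAGACGCAACCTCGATGAATCTCTTTACTGTCCCATTGAGTCG-3'

Forward primer TTCTCTTTAGA is found on the top strand at positions 7–17.
The reverse primer's reverse complement is ATTGAGTCG, which matches the template at positions 48–56.
The product is the template from position 7 through 56 (50 bp).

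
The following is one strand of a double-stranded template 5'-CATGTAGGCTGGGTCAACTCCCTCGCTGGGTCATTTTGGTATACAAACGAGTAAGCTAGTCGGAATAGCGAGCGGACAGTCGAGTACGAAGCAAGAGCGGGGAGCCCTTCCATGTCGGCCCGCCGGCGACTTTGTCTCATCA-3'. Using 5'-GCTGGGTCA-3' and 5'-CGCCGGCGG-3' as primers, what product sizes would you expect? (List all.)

121 bp, 104 bp

The forward primer GCTGGGTCA matches the top strand at positions 8–16, 25–33.
The reverse primer's reverse complement is CCGCCGGCG, matching at positions 120–128.
Each forward site pairs with the reverse site to give a product ending at position 128: sizes 121, 104 bp.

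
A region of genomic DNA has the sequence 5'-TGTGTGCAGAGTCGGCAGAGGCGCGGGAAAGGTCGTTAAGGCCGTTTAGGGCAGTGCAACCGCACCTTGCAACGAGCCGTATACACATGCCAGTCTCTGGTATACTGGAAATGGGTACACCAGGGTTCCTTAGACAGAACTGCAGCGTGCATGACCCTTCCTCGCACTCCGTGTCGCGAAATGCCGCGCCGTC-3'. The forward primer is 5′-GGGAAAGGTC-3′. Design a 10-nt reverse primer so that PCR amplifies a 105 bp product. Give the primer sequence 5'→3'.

5'-GGAACCCTGG-3'

The forward primer binds at positions 25–34, so a 105 bp product ends at position 25 + 105 − 1 = 129.
The reverse primer anneals to the top strand over positions 120–129, i.e. to CCAGGGTTCC.
Its sequence written 5'→3' is the reverse complement: GGAACCCTGG.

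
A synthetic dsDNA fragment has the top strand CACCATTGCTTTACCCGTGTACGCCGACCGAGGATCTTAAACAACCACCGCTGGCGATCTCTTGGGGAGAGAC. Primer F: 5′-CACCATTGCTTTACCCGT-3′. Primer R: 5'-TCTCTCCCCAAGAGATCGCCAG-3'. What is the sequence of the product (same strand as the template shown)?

Forward primer CACCATTGCTTTACCCGT is found on the top strand at positions 1–18.
The reverse primer's reverse complement is CTGGCGATCTCTTGGGGAGAGA, which matches the template at positions 51–72.
The product is the template from position 1 through 72 (72 bp).

5'-CACCATTGCTTTACCCGTGTACGCCGACCGAGGATCTTAAACAACCACCGCTGGCGATCTCTTGGGGAGAGA-3'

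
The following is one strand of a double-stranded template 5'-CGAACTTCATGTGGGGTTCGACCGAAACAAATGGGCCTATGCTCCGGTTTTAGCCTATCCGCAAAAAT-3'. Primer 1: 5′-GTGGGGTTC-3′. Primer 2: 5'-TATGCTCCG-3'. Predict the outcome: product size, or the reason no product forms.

No product — both primers anneal to the same strand and extend in the same direction.

Primer 1 (GTGGGGTTC) matches the top strand at positions 11–19 (3' end points downstream).
Primer 2 (TATGCTCCG) also matches the top strand directly, at positions 38–46 — its reverse complement CGGAGCATA is not present.
Both primers anneal to the bottom strand with 3' ends pointing the same way, so neither can prime synthesis back toward the other.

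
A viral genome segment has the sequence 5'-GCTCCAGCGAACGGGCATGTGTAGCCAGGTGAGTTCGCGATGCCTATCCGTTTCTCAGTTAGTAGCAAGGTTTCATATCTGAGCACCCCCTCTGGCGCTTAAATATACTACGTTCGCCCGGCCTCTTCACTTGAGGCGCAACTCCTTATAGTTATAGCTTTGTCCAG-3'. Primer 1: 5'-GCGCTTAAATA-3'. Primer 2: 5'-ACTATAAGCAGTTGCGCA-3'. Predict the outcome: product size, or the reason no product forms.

Primer 2 (ACTATAAGCAGTTGCGCA) does not match the top strand, and its reverse complement TGCGCAACTGCTTATAGT does not match either.
With no annealing site for primer 2, no amplification occurs.

No product — primer 2 has no binding site in the template.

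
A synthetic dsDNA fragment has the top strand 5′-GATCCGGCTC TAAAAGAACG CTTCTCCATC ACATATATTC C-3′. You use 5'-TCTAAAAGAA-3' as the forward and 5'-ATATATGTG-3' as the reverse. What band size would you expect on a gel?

30 bp

Forward primer TCTAAAAGAA is found on the top strand at positions 9–18.
Reverse complement of the reverse primer: CACATATAT. This occurs on the top strand at positions 30–38.
Product length = (reverse-primer end) − (forward-primer start) + 1 = 38 − 9 + 1 = 30 bp.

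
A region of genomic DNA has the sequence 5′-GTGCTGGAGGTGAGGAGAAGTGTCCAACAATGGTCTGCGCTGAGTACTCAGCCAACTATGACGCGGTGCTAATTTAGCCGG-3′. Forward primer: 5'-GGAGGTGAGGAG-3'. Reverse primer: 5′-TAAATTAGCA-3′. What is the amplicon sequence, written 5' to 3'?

5'-GGAGGTGAGGAGAAGTGTCCAACAATGGTCTGCGCTGAGTACTCAGCCAACTATGACGCGGTGCTAATTTA-3'

The forward primer matches the template at positions 6–17.
Taking the reverse complement of TAAATTAGCA gives TGCTAATTTA, found at positions 67–76 on the template; the primer anneals here to the top strand with its 3' end pointing upstream.
The product is the template from position 6 through 76 (71 bp).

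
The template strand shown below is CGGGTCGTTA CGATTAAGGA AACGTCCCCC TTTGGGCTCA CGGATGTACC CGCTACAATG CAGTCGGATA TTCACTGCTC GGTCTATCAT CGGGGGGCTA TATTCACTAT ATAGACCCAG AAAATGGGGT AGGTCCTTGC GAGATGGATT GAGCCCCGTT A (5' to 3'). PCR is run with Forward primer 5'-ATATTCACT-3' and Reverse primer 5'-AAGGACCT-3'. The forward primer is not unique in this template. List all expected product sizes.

71 bp, 39 bp

The forward primer ATATTCACT matches the top strand at positions 68–76, 100–108.
The reverse primer's reverse complement is AGGTCCTT, matching at positions 131–138.
Each forward site pairs with the reverse site to give a product ending at position 138: sizes 71, 39 bp.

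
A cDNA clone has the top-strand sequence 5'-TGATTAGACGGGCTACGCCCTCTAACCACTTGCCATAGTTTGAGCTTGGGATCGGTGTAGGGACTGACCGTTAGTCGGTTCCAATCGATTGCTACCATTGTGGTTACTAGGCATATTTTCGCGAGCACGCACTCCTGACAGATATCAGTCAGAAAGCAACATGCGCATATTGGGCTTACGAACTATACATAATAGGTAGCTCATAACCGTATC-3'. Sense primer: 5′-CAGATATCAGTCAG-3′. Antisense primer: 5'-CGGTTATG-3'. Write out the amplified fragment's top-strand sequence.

The forward primer matches the template at positions 139–152.
Taking the reverse complement of CGGTTATG gives CATAACCG, found at positions 202–209 on the template; the primer anneals here to the top strand with its 3' end pointing upstream.
The product is the template from position 139 through 209 (71 bp).

5'-CAGATATCAGTCAGAAAGCAACATGCGCATATTGGGCTTACGAACTATACATAATAGGTAGCTCATAACCG-3'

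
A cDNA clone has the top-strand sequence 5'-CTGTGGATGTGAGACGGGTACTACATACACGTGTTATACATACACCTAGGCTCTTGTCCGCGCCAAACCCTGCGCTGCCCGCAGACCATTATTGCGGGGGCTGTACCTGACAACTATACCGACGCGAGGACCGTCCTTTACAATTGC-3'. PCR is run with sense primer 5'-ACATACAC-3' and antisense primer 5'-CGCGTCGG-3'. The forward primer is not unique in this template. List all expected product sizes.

The forward primer ACATACAC matches the top strand at positions 23–30, 38–45.
The reverse primer's reverse complement is CCGACGCG, matching at positions 119–126.
Each forward site pairs with the reverse site to give a product ending at position 126: sizes 104, 89 bp.

104 bp, 89 bp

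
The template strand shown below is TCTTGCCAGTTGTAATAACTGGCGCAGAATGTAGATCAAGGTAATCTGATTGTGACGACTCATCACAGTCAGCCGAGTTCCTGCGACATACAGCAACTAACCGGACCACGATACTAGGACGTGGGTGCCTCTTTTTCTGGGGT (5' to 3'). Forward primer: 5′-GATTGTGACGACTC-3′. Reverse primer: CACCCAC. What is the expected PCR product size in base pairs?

Scanning the template, GATTGTGACGACTC occurs at positions 48–61; this primer anneals to the bottom strand there with its 3' end pointing downstream.
Taking the reverse complement of CACCCAC gives GTGGGTG, found at positions 121–127 on the template; the primer anneals here to the top strand with its 3' end pointing upstream.
The product runs from position 48 to position 127, so its length is 127 − 48 + 1 = 80 bp.

80 bp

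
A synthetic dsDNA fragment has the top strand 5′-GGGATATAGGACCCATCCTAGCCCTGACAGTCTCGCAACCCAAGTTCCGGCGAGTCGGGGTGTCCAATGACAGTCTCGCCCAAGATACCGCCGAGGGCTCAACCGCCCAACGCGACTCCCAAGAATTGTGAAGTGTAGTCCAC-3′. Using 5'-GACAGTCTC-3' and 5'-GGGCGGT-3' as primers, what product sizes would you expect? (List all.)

The forward primer GACAGTCTC matches the top strand at positions 26–34, 69–77.
The reverse primer's reverse complement is ACCGCCC, matching at positions 102–108.
Each forward site pairs with the reverse site to give a product ending at position 108: sizes 83, 40 bp.

83 bp, 40 bp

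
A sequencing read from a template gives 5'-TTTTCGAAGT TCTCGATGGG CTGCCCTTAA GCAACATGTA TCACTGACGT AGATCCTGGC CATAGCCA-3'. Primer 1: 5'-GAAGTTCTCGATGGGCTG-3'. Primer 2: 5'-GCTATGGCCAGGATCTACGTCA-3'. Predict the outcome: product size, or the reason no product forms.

Yes — a 61 bp product.

Primer 1 (GAAGTTCTCGATGGGCTG) matches the top strand at positions 6–23; it acts as a forward primer.
Primer 2's reverse complement is TGACGTAGATCCTGGCCATAGC, matching the top strand at positions 45–66; it acts as a reverse primer.
The 3' ends face each other across positions 6–66, giving a 61 bp product.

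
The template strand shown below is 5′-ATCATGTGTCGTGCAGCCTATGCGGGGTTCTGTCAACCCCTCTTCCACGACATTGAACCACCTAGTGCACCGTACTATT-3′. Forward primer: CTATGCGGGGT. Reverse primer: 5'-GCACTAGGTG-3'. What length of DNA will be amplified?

51 bp

Scanning the template, CTATGCGGGGT occurs at positions 18–28; this primer anneals to the bottom strand there with its 3' end pointing downstream.
The reverse primer's reverse complement is CACCTAGTGC, which matches the template at positions 59–68.
Amplicon spans positions 18–68: 51 bp.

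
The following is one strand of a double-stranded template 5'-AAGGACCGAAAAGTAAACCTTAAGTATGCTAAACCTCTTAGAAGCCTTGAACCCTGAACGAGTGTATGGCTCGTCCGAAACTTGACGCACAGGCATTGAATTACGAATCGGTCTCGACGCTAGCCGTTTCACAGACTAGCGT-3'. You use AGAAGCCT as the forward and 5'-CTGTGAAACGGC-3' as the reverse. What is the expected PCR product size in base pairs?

Scanning the template, AGAAGCCT occurs at positions 40–47; this primer anneals to the bottom strand there with its 3' end pointing downstream.
Reverse complement of the reverse primer: GCCGTTTCACAG. This occurs on the top strand at positions 123–134.
The product runs from position 40 to position 134, so its length is 134 − 40 + 1 = 95 bp.

95 bp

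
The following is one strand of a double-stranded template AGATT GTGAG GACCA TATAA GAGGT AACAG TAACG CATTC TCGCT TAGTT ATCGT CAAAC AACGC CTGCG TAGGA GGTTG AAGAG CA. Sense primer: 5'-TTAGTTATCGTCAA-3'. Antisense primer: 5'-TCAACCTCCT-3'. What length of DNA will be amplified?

Forward primer TTAGTTATCGTCAA is found on the top strand at positions 45–58.
Taking the reverse complement of TCAACCTCCT gives AGGAGGTTGA, found at positions 72–81 on the template; the primer anneals here to the top strand with its 3' end pointing upstream.
Amplicon spans positions 45–81: 37 bp.

37 bp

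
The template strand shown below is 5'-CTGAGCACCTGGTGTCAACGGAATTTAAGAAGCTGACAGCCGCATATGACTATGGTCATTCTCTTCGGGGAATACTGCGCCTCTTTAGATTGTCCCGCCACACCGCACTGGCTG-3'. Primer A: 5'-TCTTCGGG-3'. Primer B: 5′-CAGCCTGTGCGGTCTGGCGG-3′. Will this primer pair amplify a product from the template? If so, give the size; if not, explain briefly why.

No product — primer B has no binding site in the template.

Primer B (CAGCCTGTGCGGTCTGGCGG) does not match the top strand, and its reverse complement CCGCCAGACCGCACAGGCTG does not match either.
With no annealing site for primer B, no amplification occurs.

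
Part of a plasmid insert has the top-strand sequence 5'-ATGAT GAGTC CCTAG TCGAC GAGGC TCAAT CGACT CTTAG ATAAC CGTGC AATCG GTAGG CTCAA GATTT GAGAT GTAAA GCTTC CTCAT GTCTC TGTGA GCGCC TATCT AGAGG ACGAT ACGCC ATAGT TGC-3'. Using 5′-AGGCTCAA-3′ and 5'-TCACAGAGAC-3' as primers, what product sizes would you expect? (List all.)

79 bp, 43 bp

The forward primer AGGCTCAA matches the top strand at positions 22–29, 58–65.
The reverse primer's reverse complement is GTCTCTGTGA, matching at positions 91–100.
Each forward site pairs with the reverse site to give a product ending at position 100: sizes 79, 43 bp.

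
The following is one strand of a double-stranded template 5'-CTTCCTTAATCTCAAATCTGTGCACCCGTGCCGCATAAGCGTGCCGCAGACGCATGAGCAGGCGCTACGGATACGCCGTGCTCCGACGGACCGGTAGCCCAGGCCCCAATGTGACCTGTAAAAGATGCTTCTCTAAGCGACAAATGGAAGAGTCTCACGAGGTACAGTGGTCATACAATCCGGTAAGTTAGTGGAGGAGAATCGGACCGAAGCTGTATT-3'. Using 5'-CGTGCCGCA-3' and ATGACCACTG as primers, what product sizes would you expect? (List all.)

148 bp, 135 bp

The forward primer CGTGCCGCA matches the top strand at positions 27–35, 40–48.
The reverse primer's reverse complement is CAGTGGTCAT, matching at positions 165–174.
Each forward site pairs with the reverse site to give a product ending at position 174: sizes 148, 135 bp.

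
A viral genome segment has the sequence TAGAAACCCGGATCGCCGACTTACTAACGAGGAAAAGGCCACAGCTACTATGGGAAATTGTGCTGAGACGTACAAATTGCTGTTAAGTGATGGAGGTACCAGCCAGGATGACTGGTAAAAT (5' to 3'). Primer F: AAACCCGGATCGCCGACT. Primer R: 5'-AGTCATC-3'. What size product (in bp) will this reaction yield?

110 bp

Scanning the template, AAACCCGGATCGCCGACT occurs at positions 4–21; this primer anneals to the bottom strand there with its 3' end pointing downstream.
Reverse complement of the reverse primer: GATGACT. This occurs on the top strand at positions 107–113.
Product length = (reverse-primer end) − (forward-primer start) + 1 = 113 − 4 + 1 = 110 bp.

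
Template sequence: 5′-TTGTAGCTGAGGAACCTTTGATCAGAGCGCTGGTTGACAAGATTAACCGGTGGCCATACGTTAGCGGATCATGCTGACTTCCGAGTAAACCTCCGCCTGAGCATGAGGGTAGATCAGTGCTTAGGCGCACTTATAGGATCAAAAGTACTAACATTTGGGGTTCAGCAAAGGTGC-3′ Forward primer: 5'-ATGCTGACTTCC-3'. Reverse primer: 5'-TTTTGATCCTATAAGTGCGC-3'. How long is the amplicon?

The forward primer matches the template at positions 71–82.
The reverse primer's reverse complement is GCGCACTTATAGGATCAAAA, which matches the template at positions 125–144.
Amplicon spans positions 71–144: 74 bp.

74 bp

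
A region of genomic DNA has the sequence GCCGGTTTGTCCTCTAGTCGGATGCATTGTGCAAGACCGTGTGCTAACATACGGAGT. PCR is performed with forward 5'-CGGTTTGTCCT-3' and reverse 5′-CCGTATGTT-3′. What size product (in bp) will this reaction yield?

52 bp

Forward primer CGGTTTGTCCT is found on the top strand at positions 3–13.
The reverse primer's reverse complement is AACATACGG, which matches the template at positions 46–54.
The product runs from position 3 to position 54, so its length is 54 − 3 + 1 = 52 bp.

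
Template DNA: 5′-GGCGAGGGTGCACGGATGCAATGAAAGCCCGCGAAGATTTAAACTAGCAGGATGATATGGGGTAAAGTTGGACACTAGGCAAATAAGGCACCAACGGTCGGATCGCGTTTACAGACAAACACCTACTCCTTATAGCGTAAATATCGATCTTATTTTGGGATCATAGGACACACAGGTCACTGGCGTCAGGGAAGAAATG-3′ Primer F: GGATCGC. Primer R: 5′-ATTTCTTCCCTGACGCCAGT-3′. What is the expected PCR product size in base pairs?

99 bp

Scanning the template, GGATCGC occurs at positions 100–106; this primer anneals to the bottom strand there with its 3' end pointing downstream.
Reverse complement of the reverse primer: ACTGGCGTCAGGGAAGAAAT. This occurs on the top strand at positions 179–198.
The product runs from position 100 to position 198, so its length is 198 − 100 + 1 = 99 bp.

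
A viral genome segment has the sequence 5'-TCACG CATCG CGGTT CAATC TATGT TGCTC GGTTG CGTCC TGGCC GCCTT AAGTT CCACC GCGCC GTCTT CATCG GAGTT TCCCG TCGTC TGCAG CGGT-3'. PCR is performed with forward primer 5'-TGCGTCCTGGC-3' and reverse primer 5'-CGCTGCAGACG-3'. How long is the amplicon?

64 bp

The forward primer matches the template at positions 34–44.
The reverse primer's reverse complement is CGTCTGCAGCG, which matches the template at positions 87–97.
Amplicon spans positions 34–97: 64 bp.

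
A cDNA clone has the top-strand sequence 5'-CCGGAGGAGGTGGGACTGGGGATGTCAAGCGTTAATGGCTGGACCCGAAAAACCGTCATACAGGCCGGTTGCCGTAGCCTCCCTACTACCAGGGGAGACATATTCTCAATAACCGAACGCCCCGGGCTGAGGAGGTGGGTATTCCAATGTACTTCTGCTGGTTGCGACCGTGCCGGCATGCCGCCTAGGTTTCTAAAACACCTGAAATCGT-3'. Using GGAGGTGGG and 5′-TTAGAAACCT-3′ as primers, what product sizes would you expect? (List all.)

191 bp, 66 bp

The forward primer GGAGGTGGG matches the top strand at positions 6–14, 131–139.
The reverse primer's reverse complement is AGGTTTCTAA, matching at positions 187–196.
Each forward site pairs with the reverse site to give a product ending at position 196: sizes 191, 66 bp.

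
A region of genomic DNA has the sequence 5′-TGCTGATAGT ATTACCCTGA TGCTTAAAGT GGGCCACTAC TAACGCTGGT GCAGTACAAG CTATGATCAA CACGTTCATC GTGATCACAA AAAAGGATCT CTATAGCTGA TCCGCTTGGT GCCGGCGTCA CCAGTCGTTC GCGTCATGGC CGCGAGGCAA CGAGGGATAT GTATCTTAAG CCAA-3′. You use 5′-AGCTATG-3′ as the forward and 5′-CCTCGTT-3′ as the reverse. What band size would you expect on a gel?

Scanning the template, AGCTATG occurs at positions 59–65; this primer anneals to the bottom strand there with its 3' end pointing downstream.
Reverse complement of the reverse primer: AACGAGG. This occurs on the top strand at positions 159–165.
The product runs from position 59 to position 165, so its length is 165 − 59 + 1 = 107 bp.

107 bp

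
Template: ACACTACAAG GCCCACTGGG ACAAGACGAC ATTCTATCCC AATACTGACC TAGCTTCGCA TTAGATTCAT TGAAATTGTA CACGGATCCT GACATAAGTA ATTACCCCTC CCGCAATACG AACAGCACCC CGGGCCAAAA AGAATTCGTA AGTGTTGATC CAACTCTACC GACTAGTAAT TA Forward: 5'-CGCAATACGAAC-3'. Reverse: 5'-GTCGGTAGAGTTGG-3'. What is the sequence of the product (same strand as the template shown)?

5'-CGCAATACGAACAGCACCCCGGGCCAAAAAGAATTCGTAAGTGTTGATCCAACTCTACCGAC-3'

The forward primer matches the template at positions 112–123.
Taking the reverse complement of GTCGGTAGAGTTGG gives CCAACTCTACCGAC, found at positions 160–173 on the template; the primer anneals here to the top strand with its 3' end pointing upstream.
The product is the template from position 112 through 173 (62 bp).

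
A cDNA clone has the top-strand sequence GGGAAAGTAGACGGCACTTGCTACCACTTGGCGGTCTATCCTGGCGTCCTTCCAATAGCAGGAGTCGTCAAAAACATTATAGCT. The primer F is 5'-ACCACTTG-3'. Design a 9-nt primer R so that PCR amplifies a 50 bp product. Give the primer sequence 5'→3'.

5'-TTTGACGAC-3'

The forward primer binds at positions 23–30, so a 50 bp product ends at position 23 + 50 − 1 = 72.
The reverse primer anneals to the top strand over positions 64–72, i.e. to GTCGTCAAA.
Its sequence written 5'→3' is the reverse complement: TTTGACGAC.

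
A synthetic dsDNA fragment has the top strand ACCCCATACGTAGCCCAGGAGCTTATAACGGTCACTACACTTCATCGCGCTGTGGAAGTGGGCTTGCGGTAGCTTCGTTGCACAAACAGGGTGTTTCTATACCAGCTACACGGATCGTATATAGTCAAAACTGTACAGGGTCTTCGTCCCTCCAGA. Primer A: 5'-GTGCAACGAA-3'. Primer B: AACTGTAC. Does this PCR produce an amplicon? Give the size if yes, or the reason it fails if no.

Primer A (GTGCAACGAA) has reverse complement TTCGTTGCAC, which matches the top strand at positions 74–83; primer A anneals to the top strand there with its 3' end pointing upstream toward position 74.
Primer B (AACTGTAC) matches the top strand directly at positions 129–136; it anneals to the bottom strand with its 3' end pointing downstream toward position 136.
The 3' ends diverge (primer A extends toward position 1, primer B toward position 156), so the primers never converge on a shared product.

No product — the primers' 3' ends point away from each other.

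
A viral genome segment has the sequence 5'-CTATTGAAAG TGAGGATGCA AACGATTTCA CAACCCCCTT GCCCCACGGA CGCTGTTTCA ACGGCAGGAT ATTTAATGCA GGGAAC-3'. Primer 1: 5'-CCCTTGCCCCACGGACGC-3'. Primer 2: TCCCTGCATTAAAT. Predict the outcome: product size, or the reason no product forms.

Primer 1 (CCCTTGCCCCACGGACGC) matches the top strand at positions 36–53; it acts as a forward primer.
Primer 2's reverse complement is ATTTAATGCAGGGA, matching the top strand at positions 71–84; it acts as a reverse primer.
The 3' ends face each other across positions 36–84, giving a 49 bp product.

Yes — a 49 bp product.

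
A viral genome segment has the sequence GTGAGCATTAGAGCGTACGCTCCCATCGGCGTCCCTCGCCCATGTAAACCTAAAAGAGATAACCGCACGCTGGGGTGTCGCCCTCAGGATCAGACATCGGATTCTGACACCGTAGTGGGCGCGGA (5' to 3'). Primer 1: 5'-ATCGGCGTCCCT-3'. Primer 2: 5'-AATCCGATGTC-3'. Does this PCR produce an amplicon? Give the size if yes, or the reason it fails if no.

Primer 1 (ATCGGCGTCCCT) matches the top strand at positions 25–36; it acts as a forward primer.
Primer 2's reverse complement is GACATCGGATT, matching the top strand at positions 93–103; it acts as a reverse primer.
The 3' ends face each other across positions 25–103, giving a 79 bp product.

Yes — a 79 bp product.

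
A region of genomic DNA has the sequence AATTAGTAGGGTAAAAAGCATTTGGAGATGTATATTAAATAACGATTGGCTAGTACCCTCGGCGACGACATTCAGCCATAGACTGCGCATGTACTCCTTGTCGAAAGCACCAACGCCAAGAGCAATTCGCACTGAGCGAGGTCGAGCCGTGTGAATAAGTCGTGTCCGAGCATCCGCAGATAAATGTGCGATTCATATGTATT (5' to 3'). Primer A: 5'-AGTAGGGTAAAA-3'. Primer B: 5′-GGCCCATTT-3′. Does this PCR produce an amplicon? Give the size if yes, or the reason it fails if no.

Primer B (GGCCCATTT) does not match the top strand, and its reverse complement AAATGGGCC does not match either.
With no annealing site for primer B, no amplification occurs.

No product — primer B has no binding site in the template.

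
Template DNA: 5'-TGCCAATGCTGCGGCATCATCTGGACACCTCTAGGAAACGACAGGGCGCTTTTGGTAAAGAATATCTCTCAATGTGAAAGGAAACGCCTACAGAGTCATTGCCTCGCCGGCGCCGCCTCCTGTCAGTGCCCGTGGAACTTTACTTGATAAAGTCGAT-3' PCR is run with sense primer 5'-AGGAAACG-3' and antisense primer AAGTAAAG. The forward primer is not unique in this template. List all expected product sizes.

The forward primer AGGAAACG matches the top strand at positions 33–40, 79–86.
The reverse primer's reverse complement is CTTTACTT, matching at positions 138–145.
Each forward site pairs with the reverse site to give a product ending at position 145: sizes 113, 67 bp.

113 bp, 67 bp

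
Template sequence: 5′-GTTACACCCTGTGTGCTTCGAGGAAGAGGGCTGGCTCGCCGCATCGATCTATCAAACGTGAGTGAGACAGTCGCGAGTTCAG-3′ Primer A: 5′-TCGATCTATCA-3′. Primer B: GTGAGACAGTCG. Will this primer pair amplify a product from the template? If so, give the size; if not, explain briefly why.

No product — both primers anneal to the same strand and extend in the same direction.

Primer A (TCGATCTATCA) matches the top strand at positions 44–54 (3' end points downstream).
Primer B (GTGAGACAGTCG) also matches the top strand directly, at positions 62–73 — its reverse complement CGACTGTCTCAC is not present.
Both primers anneal to the bottom strand with 3' ends pointing the same way, so neither can prime synthesis back toward the other.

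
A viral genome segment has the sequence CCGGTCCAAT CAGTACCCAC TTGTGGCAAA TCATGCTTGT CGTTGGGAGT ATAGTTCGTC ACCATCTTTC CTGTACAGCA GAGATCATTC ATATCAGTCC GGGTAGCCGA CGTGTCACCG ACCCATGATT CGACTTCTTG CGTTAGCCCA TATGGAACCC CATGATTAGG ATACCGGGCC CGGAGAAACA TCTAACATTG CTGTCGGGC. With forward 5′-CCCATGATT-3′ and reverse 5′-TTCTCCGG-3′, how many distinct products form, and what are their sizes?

The forward primer CCCATGATT matches the top strand at positions 122–130, 159–167.
The reverse primer's reverse complement is CCGGAGAA, matching at positions 180–187.
Each forward site pairs with the reverse site to give a product ending at position 187: sizes 66, 29 bp.

Two products: 66 bp, 29 bp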